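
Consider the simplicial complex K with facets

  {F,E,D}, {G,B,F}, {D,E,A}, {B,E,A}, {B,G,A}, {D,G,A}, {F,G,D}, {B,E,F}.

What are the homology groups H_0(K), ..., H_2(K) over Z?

Order the vertices as A < B < D < E < F < G. Listing each simplex with vertices in this order, K has dimension 2 with simplices:

  0-simplices (6): A, B, D, E, F, G
  1-simplices (12): AB, AD, AE, AG, BE, BF, BG, DE, DF, DG, EF, FG
  2-simplices (8): ABE, ABG, ADE, ADG, BEF, BFG, DEF, DFG

Hence C_0 ≅ Z^6, C_1 ≅ Z^12, C_2 ≅ Z^8.

The boundary map ∂_1: C_1 → C_0 sends each edge [p,q] (with p < q) to q − p.
This gives a 6×12 integer matrix of rank 5; reducing to Smith normal form yields diagonal entries (1,1,1,1,1).

Boundary ∂_2: C_2 → C_1 sends each 2-simplex [p,q,r] to [q,r] − [p,r] + [p,q]. For instance
  ∂ABG = BG − AG + AB,
  ∂ADE = DE − AE + AD.
The 12×8 boundary matrix has rank 7 and Smith normal form diag(1,1,1,1,1,1,1).

Computing H_k = (kernel of ∂_k) / (image of ∂_{k+1}):

  H_0: rank C_0 − rank ∂_1 = 6 − 5 = 1, and the invariant factors of ∂_1 are all 1, so H_0 ≅ Z.
  H_1: rank ker ∂_1 − rank ∂_2 = (12 − 5) − 7 = 0, and the invariant factors of ∂_2 are all 1, so H_1 ≅ 0.
  H_2: rank ker ∂_2 − rank ∂_3 = (8 − 7) − 0 = 1, and there is no ∂_3, so H_2 ≅ Z.

H_0 ≅ Z,  H_1 = 0,  H_2 ≅ Z.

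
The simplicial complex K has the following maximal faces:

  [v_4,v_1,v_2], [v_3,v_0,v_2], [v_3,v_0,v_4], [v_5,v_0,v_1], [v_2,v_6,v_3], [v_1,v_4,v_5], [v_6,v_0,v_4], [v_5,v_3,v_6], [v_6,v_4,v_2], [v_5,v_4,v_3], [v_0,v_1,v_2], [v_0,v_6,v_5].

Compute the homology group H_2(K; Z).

H_2 ≅ 0.

Fix the vertex order v_0 < v_1 < v_2 < v_3 < v_4 < v_5 < v_6 and write every simplex with vertices in increasing order. Then dim K = 2 and the simplices of K are:

  0-simplices (7): [v_0], [v_1], [v_2], [v_3], [v_4], [v_5], [v_6]
  1-simplices (18): (18 of them)
  2-simplices (12): (12 of them)

Hence C_0 ≅ Z^7, C_1 ≅ Z^18, C_2 ≅ Z^12.

Boundary ∂_1: C_1 → C_0 maps an edge to its endpoints' difference, ∂[p,q] = q − p.
The 7×18 boundary matrix has rank 6 and Smith normal form diag(1,1,1,1,1,1).

The boundary map ∂_2: C_2 → C_1 sends each 2-simplex [p,q,r] to [q,r] − [p,r] + [p,q]. For instance
  ∂[v_3,v_4,v_5] = [v_4,v_5] − [v_3,v_5] + [v_3,v_4],
  ∂[v_0,v_3,v_4] = [v_3,v_4] − [v_0,v_4] + [v_0,v_3].
The resulting 18×12 matrix has rank 12, and its Smith normal form has invariant factors (1,1,1,1,1,1,1,1,1,1,1,2).

From H_k ≅ ker(∂_k) / im(∂_{k+1}) we obtain:

  H_2: rank ker ∂_2 − rank ∂_3 = (12 − 12) − 0 = 0, and there is no ∂_3, so H_2 = 0.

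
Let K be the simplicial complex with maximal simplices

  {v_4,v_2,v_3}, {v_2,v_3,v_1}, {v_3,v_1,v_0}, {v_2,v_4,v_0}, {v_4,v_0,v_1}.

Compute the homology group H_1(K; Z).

H_1 ≅ Z.

K has 5 vertices, 10 edges, 5 triangles.
rank ∂_1 = 4, rank ∂_2 = 5 ⇒ b_1 = 10 − 4 − 5 = 1; all invariant factors of ∂_2 are 1 so no torsion. So H_1 = Z.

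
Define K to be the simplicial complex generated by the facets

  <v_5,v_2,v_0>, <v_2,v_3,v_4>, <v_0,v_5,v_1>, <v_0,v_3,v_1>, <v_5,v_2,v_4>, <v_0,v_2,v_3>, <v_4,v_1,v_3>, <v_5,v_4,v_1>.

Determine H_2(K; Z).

H_2 ≅ Z.

K has 6 vertices, 12 edges, 8 triangles.
rank ∂_2 = 7, rank ∂_3 = 0 ⇒ b_2 = 8 − 7 − 0 = 1. So H_2 ≅ Z.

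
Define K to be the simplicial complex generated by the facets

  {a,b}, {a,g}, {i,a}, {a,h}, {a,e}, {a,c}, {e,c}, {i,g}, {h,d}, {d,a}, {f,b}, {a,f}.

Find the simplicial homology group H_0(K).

Take the total order a < b < c < d < e < f < g < h < i on the vertex set. Then K (dimension 1) consists of the simplices:

  0-simplices (9): a, b, c, d, e, f, g, h, i
  1-simplices (12): ab, ac, ad, ae, af, ag, ah, ai, bf, ce, dh, gi

so the chain groups are C_0 ≅ Z^9, C_1 ≅ Z^12.

∂_1: C_1 → C_0 maps an edge to its endpoints' difference, ∂[p,q] = q − p.
This gives a 9×12 integer matrix of rank 8; reducing to Smith normal form yields diagonal entries (1,1,1,1,1,1,1,1).

Computing H_k = (kernel of ∂_k) / (image of ∂_{k+1}):

  H_0: rank C_0 − rank ∂_1 = 9 − 8 = 1, and the invariant factors of ∂_1 are all 1, so H_0 = Z.

H_0 = Z.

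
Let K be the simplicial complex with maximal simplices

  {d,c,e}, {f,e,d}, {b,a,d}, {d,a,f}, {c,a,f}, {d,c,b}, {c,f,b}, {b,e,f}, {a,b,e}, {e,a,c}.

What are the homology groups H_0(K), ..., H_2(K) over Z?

H_0 ≅ Z,  H_1 ≅ Z/2,  H_2 = 0.

K has 6 vertices, 15 edges, 10 triangles.
rank ∂_0 = 0, rank ∂_1 = 5 ⇒ b_0 = 6 − 0 − 5 = 1; all invariant factors of ∂_1 are 1 so no torsion. So H_0 = Z.
rank ∂_1 = 5, rank ∂_2 = 10 ⇒ b_1 = 15 − 5 − 10 = 0; ∂_2 has invariant factor(s) [2] giving torsion. So H_1 = Z/2.
rank ∂_2 = 10, rank ∂_3 = 0 ⇒ b_2 = 10 − 10 − 0 = 0. So H_2 = 0.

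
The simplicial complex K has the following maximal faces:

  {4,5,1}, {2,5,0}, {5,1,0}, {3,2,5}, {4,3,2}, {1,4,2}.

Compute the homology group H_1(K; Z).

H_1 ≅ Z.

Take the total order 0 < 1 < 2 < 3 < 4 < 5 on the vertex set. Then K (dimension 2) consists of the simplices:

  0-simplices (6): [0], [1], [2], [3], [4], [5]
  1-simplices (12): [0,1], [0,2], [0,5], [1,2], [1,4], [1,5], [2,3], [2,4], [2,5], [3,4], [3,5], [4,5]
  2-simplices (6): [0,1,5], [0,2,5], [1,2,4], [1,4,5], [2,3,4], [2,3,5]

so the chain groups are C_0 ≅ Z^6, C_1 ≅ Z^12, C_2 ≅ Z^6.

The boundary map ∂_1: C_1 → C_0 maps an edge to its endpoints' difference, ∂[p,q] = q − p.
The 6×12 boundary matrix has rank 5 and Smith normal form diag(1,1,1,1,1).

∂_2: C_2 → C_1 maps a triangle to the signed sum of its edges. For instance
  ∂[2,3,4] = [3,4] − [2,4] + [2,3],
  ∂[0,2,5] = [2,5] − [0,5] + [0,2].
The 12×6 boundary matrix has rank 6 and Smith normal form diag(1,1,1,1,1,1).

Computing H_k = (kernel of ∂_k) / (image of ∂_{k+1}):

  H_1: rank ker ∂_1 − rank ∂_2 = (12 − 5) − 6 = 1, and the invariant factors of ∂_2 are all 1, so H_1 ≅ Z.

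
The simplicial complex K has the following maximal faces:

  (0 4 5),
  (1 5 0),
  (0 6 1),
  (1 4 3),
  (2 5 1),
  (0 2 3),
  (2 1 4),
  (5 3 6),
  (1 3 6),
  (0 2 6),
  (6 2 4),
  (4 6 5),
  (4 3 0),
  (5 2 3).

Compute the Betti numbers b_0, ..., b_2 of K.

Fix the vertex order 0 < 1 < 2 < 3 < 4 < 5 < 6 and write every simplex with vertices in increasing order. Then dim K = 2 and the simplices of K are:

  0-simplices (7): [0], [1], [2], [3], [4], [5], [6]
  1-simplices (21): [0,1], [0,2], [0,3], [0,4], [0,5], [0,6], [1,2], [1,3], [1,4], [1,5], [1,6], [2,3], [2,4], [2,5], [2,6], [3,4], [3,5], [3,6], [4,5], [4,6], [5,6]
  2-simplices (14): [0,1,5], [0,1,6], [0,2,3], [0,2,6], [0,3,4], [0,4,5], [1,2,4], [1,2,5], [1,3,4], [1,3,6], [2,3,5], [2,4,6], [3,5,6], [4,5,6]

Hence C_0 ≅ Z^7, C_1 ≅ Z^21, C_2 ≅ Z^14.

∂_1: C_1 → C_0 is given by ∂[p,q] = [q] − [p]. For instance
  ∂[1,6] = [6] − [1].
The 7×21 boundary matrix has rank 6 and Smith normal form diag(1,1,1,1,1,1).

Boundary ∂_2: C_2 → C_1 maps a triangle to the signed sum of its edges. For instance
  ∂[1,2,4] = [2,4] − [1,4] + [1,2],
  ∂[1,3,6] = [3,6] − [1,6] + [1,3].
The resulting 21×14 matrix has rank 13, and its Smith normal form has invariant factors (1,1,1,1,1,1,1,1,1,1,1,1,1).

Computing H_k = (kernel of ∂_k) / (image of ∂_{k+1}):

  H_0: rank C_0 − rank ∂_1 = 7 − 6 = 1, and the invariant factors of ∂_1 are all 1, so H_0 = Z.
  H_1: rank ker ∂_1 − rank ∂_2 = (21 − 6) − 13 = 2, and the invariant factors of ∂_2 are all 1, so H_1 = Z^2.
  H_2: rank ker ∂_2 − rank ∂_3 = (14 − 13) − 0 = 1, and there is no ∂_3, so H_2 = Z.

As a check, the Euler characteristic is 7 − 21 + 14 = 0, which agrees with 1 − 2 + 1 = 0.
(K is a triangulation of the torus T^2.)

Hence the Betti numbers are b_0 = 1, b_1 = 2, b_2 = 1.

b_0 = 1, b_1 = 2, b_2 = 1.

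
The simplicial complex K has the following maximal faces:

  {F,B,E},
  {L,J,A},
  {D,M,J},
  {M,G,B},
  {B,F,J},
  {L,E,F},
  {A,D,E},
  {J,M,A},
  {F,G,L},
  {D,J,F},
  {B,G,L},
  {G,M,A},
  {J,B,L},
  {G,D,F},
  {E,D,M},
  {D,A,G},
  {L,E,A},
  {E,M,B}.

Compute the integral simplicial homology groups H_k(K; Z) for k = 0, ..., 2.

Take the total order A < B < D < E < F < G < J < L < M on the vertex set. Then K (dimension 2) consists of the simplices:

  0-simplices (9): A, B, D, E, F, G, J, L, M
  1-simplices (27): AD, AE, AG, AJ, AL, AM, BE, BF, BG, BJ, BL, BM, DE, DF, DG, DJ, DM, EF, EL, EM, FG, FJ, FL, GL, GM, JL, JM
  2-simplices (18): ADE, ADG, AEL, AGM, AJL, AJM, BEF, BEM, BFJ, BGL, BGM, BJL, DEM, DFG, DFJ, DJM, EFL, FGL

giving chain groups C_0 ≅ Z^9, C_1 ≅ Z^27, C_2 ≅ Z^18.

Boundary ∂_1: C_1 → C_0 maps an edge to its endpoints' difference, ∂[p,q] = q − p. For instance
  ∂FG = G − F.
As a 9×27 matrix over Z this has rank 8, with invariant factors (1,1,1,1,1,1,1,1).

The boundary map ∂_2: C_2 → C_1 maps a triangle to the signed sum of its edges. For instance
  ∂AJM = JM − AM + AJ,
  ∂AGM = GM − AM + AG.
This gives a 27×18 integer matrix of rank 18; reducing to Smith normal form yields diagonal entries (1,1,1,1,1,1,1,1,1,1,1,1,1,1,1,1,1,2).

Computing H_k = (kernel of ∂_k) / (image of ∂_{k+1}):

  H_0: rank C_0 − rank ∂_1 = 9 − 8 = 1, and the invariant factors of ∂_1 are all 1, so H_0 ≅ Z.
  H_1: rank ker ∂_1 − rank ∂_2 = (27 − 8) − 18 = 1, and ∂_2 has invariant factor 2 > 1, so H_1 ≅ Z ⊕ Z/2.
  H_2: rank ker ∂_2 − rank ∂_3 = (18 − 18) − 0 = 0, and there is no ∂_3, so H_2 ≅ 0.

H_0 ≅ Z,  H_1 ≅ Z ⊕ Z/2,  H_2 = 0.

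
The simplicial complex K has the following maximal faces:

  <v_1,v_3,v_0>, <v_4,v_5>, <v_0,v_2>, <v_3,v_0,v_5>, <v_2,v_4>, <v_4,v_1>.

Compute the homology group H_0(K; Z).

K has 6 vertices, 9 edges, 2 triangles.
rank ∂_0 = 0, rank ∂_1 = 5 ⇒ b_0 = 6 − 0 − 5 = 1; all invariant factors of ∂_1 are 1 so no torsion. So H_0 ≅ Z.

H_0 ≅ Z.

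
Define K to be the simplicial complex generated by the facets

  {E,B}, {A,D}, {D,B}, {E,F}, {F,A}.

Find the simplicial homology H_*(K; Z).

H_0 = Z,  H_1 = Z.

K has 5 vertices, 5 edges.
rank ∂_0 = 0, rank ∂_1 = 4 ⇒ b_0 = 5 − 0 − 4 = 1; all invariant factors of ∂_1 are 1 so no torsion. So H_0 = Z.
rank ∂_1 = 4, rank ∂_2 = 0 ⇒ b_1 = 5 − 4 − 0 = 1. So H_1 = Z.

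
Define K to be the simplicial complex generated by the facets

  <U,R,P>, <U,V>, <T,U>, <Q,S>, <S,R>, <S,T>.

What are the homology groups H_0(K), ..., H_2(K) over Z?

We work with the vertex ordering P < Q < R < S < T < U < V. The simplices of K, each written with vertices in increasing order, are:

  0-simplices (7): P, Q, R, S, T, U, V
  1-simplices (8): PR, PU, QS, RS, RU, ST, TU, UV
  2-simplices (1): PRU

Hence C_0 ≅ Z^7, C_1 ≅ Z^8, C_2 ≅ Z^1.

The boundary map ∂_1: C_1 → C_0 sends each edge [p,q] (with p < q) to q − p.
The 7×8 boundary matrix has rank 6 and Smith normal form diag(1,1,1,1,1,1).

Boundary ∂_2: C_2 → C_1 maps a triangle to the signed sum of its edges. For instance
  ∂PRU = RU − PU + PR.
This gives a 8×1 integer matrix of rank 1; reducing to Smith normal form yields diagonal entries (1).

Reading off H_k = ker ∂_k / im ∂_{k+1}:

  H_0: rank C_0 − rank ∂_1 = 7 − 6 = 1, and the invariant factors of ∂_1 are all 1, so H_0 ≅ Z.
  H_1: rank ker ∂_1 − rank ∂_2 = (8 − 6) − 1 = 1, and the invariant factors of ∂_2 are all 1, so H_1 ≅ Z.
  H_2: rank ker ∂_2 − rank ∂_3 = (1 − 1) − 0 = 0, and there is no ∂_3, so H_2 ≅ 0.

As a check, the Euler characteristic is 7 − 8 + 1 = 0, which agrees with 1 − 1 + 0 = 0.

H_0 ≅ Z,  H_1 ≅ Z,  H_2 = 0.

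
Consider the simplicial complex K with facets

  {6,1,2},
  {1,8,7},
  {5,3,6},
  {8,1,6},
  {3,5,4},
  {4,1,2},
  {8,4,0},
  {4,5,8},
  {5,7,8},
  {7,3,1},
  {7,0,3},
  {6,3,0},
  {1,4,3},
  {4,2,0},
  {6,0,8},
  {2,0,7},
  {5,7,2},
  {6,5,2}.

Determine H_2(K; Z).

K has 9 vertices, 27 edges, 18 triangles.
rank ∂_2 = 17, rank ∂_3 = 0 ⇒ b_2 = 18 − 17 − 0 = 1. So H_2 = Z.

H_2 ≅ Z.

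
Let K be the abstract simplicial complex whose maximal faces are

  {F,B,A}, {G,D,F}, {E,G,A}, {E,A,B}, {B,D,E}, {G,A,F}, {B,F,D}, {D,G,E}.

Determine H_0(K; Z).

H_0 ≅ Z.

Take the total order A < B < D < E < F < G on the vertex set. Then K (dimension 2) consists of the simplices:

  0-simplices (6): A, B, D, E, F, G
  1-simplices (12): AB, AE, AF, AG, BD, BE, BF, DE, DF, DG, EG, FG
  2-simplices (8): ABE, ABF, AEG, AFG, BDE, BDF, DEG, DFG

so the chain groups are C_0 ≅ Z^6, C_1 ≅ Z^12, C_2 ≅ Z^8.

∂_1: C_1 → C_0 maps an edge to its endpoints' difference, ∂[p,q] = q − p. For instance
  ∂EG = G − E.
This gives a 6×12 integer matrix of rank 5; reducing to Smith normal form yields diagonal entries (1,1,1,1,1).

The boundary map ∂_2: C_2 → C_1 acts by ∂[p,q,r] = [q,r] − [p,r] + [p,q]. For instance
  ∂DFG = FG − DG + DF,
  ∂ABF = BF − AF + AB.
As a 12×8 matrix over Z this has rank 7, with invariant factors (1,1,1,1,1,1,1).

Computing H_k = (kernel of ∂_k) / (image of ∂_{k+1}):

  H_0: rank C_0 − rank ∂_1 = 6 − 5 = 1, and the invariant factors of ∂_1 are all 1, so H_0 ≅ Z.

(K is a triangulation of the 2-sphere S^2.)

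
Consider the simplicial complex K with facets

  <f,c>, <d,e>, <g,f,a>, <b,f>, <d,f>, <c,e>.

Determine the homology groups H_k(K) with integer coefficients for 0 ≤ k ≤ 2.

H_0 ≅ Z,  H_1 ≅ Z,  H_2 = 0.

Order the vertices as a < b < c < d < e < f < g. Listing each simplex with vertices in this order, K has dimension 2 with simplices:

  0-simplices (7): a, b, c, d, e, f, g
  1-simplices (8): af, ag, bf, ce, cf, de, df, fg
  2-simplices (1): afg

giving chain groups C_0 ≅ Z^7, C_1 ≅ Z^8, C_2 ≅ Z^1.

The boundary map ∂_1: C_1 → C_0 maps an edge to its endpoints' difference, ∂[p,q] = q − p. For instance
  ∂bf = f − b.
As a 7×8 matrix over Z this has rank 6, with invariant factors (1,1,1,1,1,1).

∂_2: C_2 → C_1 sends each 2-simplex [p,q,r] to [q,r] − [p,r] + [p,q]. For instance
  ∂afg = fg − ag + af.
The 8×1 boundary matrix has rank 1 and Smith normal form diag(1).

From H_k ≅ ker(∂_k) / im(∂_{k+1}) we obtain:

  H_0: rank C_0 − rank ∂_1 = 7 − 6 = 1, and the invariant factors of ∂_1 are all 1, so H_0 = Z.
  H_1: rank ker ∂_1 − rank ∂_2 = (8 − 6) − 1 = 1, and the invariant factors of ∂_2 are all 1, so H_1 = Z.
  H_2: rank ker ∂_2 − rank ∂_3 = (1 − 1) − 0 = 0, and there is no ∂_3, so H_2 = 0.

As a check, the Euler characteristic is 7 − 8 + 1 = 0, which agrees with 1 − 1 + 0 = 0.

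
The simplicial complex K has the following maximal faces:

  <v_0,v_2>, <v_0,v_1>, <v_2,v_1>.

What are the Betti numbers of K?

b_0 = 1, b_1 = 1.

Take the total order v_0 < v_1 < v_2 on the vertex set. Then K (dimension 1) consists of the simplices:

  0-simplices (3): [v_0], [v_1], [v_2]
  1-simplices (3): [v_0,v_1], [v_0,v_2], [v_1,v_2]

Hence C_0 ≅ Z^3, C_1 ≅ Z^3.

∂_1: C_1 → C_0 maps an edge to its endpoints' difference, ∂[p,q] = q − p. For instance
  ∂[v_0,v_2] = [v_2] − [v_0].
The resulting 3×3 matrix has rank 2, and its Smith normal form has invariant factors (1,1).

From H_k ≅ ker(∂_k) / im(∂_{k+1}) we obtain:

  H_0: rank C_0 − rank ∂_1 = 3 − 2 = 1, and the invariant factors of ∂_1 are all 1, so H_0 = Z.
  H_1: rank ker ∂_1 − rank ∂_2 = (3 − 2) − 0 = 1, and there is no ∂_2, so H_1 = Z.

Hence the Betti numbers are b_0 = 1, b_1 = 1.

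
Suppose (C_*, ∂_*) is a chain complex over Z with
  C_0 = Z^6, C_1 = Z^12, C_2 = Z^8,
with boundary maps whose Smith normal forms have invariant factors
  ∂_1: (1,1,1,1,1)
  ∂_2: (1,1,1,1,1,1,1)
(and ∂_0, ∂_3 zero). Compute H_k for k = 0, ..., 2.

H_0: b_0 = 6 − 0 − 5 = 1; torsion from ∂_1 factors > 1: none. So H_0 = Z.
H_1: b_1 = 12 − 5 − 7 = 0; torsion from ∂_2 factors > 1: none. So H_1 = 0.
H_2: b_2 = 8 − 7 − 0 = 1; torsion from ∂_3 factors > 1: none. So H_2 = Z.

H_0 = Z,  H_1 = 0,  H_2 = Z.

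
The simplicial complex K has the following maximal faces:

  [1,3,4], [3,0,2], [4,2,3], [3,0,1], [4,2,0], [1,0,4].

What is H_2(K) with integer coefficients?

H_2 = Z.

Take the total order 0 < 1 < 2 < 3 < 4 on the vertex set. Then K (dimension 2) consists of the simplices:

  0-simplices (5): [0], [1], [2], [3], [4]
  1-simplices (9): [0,1], [0,2], [0,3], [0,4], [1,3], [1,4], [2,3], [2,4], [3,4]
  2-simplices (6): [0,1,3], [0,1,4], [0,2,3], [0,2,4], [1,3,4], [2,3,4]

so the chain groups are C_0 ≅ Z^5, C_1 ≅ Z^9, C_2 ≅ Z^6.

The boundary map ∂_1: C_1 → C_0 sends each edge [p,q] (with p < q) to q − p. For instance
  ∂[1,4] = [4] − [1].
The 5×9 boundary matrix has rank 4 and Smith normal form diag(1,1,1,1).

Boundary ∂_2: C_2 → C_1 maps a triangle to the signed sum of its edges. For instance
  ∂[0,2,4] = [2,4] − [0,4] + [0,2],
  ∂[2,3,4] = [3,4] − [2,4] + [2,3].
This gives a 9×6 integer matrix of rank 5; reducing to Smith normal form yields diagonal entries (1,1,1,1,1).

Reading off H_k = ker ∂_k / im ∂_{k+1}:

  H_2: rank ker ∂_2 − rank ∂_3 = (6 − 5) − 0 = 1, and there is no ∂_3, so H_2 ≅ Z.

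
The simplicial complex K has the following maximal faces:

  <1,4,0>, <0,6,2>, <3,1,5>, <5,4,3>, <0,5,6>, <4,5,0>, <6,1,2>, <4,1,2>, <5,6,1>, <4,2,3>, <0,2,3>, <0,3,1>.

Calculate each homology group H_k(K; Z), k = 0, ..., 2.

We work with the vertex ordering 0 < 1 < 2 < 3 < 4 < 5 < 6. The simplices of K, each written with vertices in increasing order, are:

  0-simplices (7): [0], [1], [2], [3], [4], [5], [6]
  1-simplices (18): [0,1], [0,2], [0,3], [0,4], [0,5], [0,6], [1,2], [1,3], [1,4], [1,5], [1,6], [2,3], [2,4], [2,6], [3,4], [3,5], [4,5], [5,6]
  2-simplices (12): [0,1,3], [0,1,4], [0,2,3], [0,2,6], [0,4,5], [0,5,6], [1,2,4], [1,2,6], [1,3,5], [1,5,6], [2,3,4], [3,4,5]

Hence C_0 ≅ Z^7, C_1 ≅ Z^18, C_2 ≅ Z^12.

Boundary ∂_1: C_1 → C_0 maps an edge to its endpoints' difference, ∂[p,q] = q − p.
The resulting 7×18 matrix has rank 6, and its Smith normal form has invariant factors (1,1,1,1,1,1).

The boundary map ∂_2: C_2 → C_1 acts by ∂[p,q,r] = [q,r] − [p,r] + [p,q]. For instance
  ∂[0,4,5] = [4,5] − [0,5] + [0,4],
  ∂[0,1,3] = [1,3] − [0,3] + [0,1].
The 18×12 boundary matrix has rank 12 and Smith normal form diag(1,1,1,1,1,1,1,1,1,1,1,2).

Reading off H_k = ker ∂_k / im ∂_{k+1}:

  H_0: rank C_0 − rank ∂_1 = 7 − 6 = 1, and the invariant factors of ∂_1 are all 1, so H_0 ≅ Z.
  H_1: rank ker ∂_1 − rank ∂_2 = (18 − 6) − 12 = 0, and ∂_2 has invariant factor 2 > 1, so H_1 ≅ Z/2.
  H_2: rank ker ∂_2 − rank ∂_3 = (12 − 12) − 0 = 0, and there is no ∂_3, so H_2 ≅ 0.

As a check, the Euler characteristic is 7 − 18 + 12 = 1, which agrees with 1 − 0 + 0 = 1.
(K is a triangulation of the real projective plane RP^2.)

H_0 ≅ Z,  H_1 ≅ Z/2,  H_2 = 0.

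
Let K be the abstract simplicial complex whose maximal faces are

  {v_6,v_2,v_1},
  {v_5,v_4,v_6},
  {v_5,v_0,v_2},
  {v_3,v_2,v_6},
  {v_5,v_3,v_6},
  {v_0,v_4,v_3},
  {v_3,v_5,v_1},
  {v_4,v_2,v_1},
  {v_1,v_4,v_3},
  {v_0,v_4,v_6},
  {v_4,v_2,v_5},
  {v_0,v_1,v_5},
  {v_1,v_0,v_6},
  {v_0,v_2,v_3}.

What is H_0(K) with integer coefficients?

H_0 ≅ Z.

Take the total order v_0 < v_1 < v_2 < v_3 < v_4 < v_5 < v_6 on the vertex set. Then K (dimension 2) consists of the simplices:

  0-simplices (7): [v_0], [v_1], [v_2], [v_3], [v_4], [v_5], [v_6]
  1-simplices (21): (21 of them)
  2-simplices (14): (14 of them)

giving chain groups C_0 ≅ Z^7, C_1 ≅ Z^21, C_2 ≅ Z^14.

The boundary map ∂_1: C_1 → C_0 sends each edge [p,q] (with p < q) to q − p. For instance
  ∂[v_3,v_5] = [v_5] − [v_3].
As a 7×21 matrix over Z this has rank 6, with invariant factors (1,1,1,1,1,1).

∂_2: C_2 → C_1 acts by ∂[p,q,r] = [q,r] − [p,r] + [p,q]. For instance
  ∂[v_0,v_4,v_6] = [v_4,v_6] − [v_0,v_6] + [v_0,v_4],
  ∂[v_1,v_3,v_4] = [v_3,v_4] − [v_1,v_4] + [v_1,v_3].
The 21×14 boundary matrix has rank 13 and Smith normal form diag(1,1,1,1,1,1,1,1,1,1,1,1,1).

From H_k ≅ ker(∂_k) / im(∂_{k+1}) we obtain:

  H_0: rank C_0 − rank ∂_1 = 7 − 6 = 1, and the invariant factors of ∂_1 are all 1, so H_0 ≅ Z.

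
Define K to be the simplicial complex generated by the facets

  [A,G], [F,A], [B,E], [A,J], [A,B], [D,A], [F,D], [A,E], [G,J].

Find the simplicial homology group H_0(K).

H_0 = Z.

Order the vertices as A < B < D < E < F < G < J. Listing each simplex with vertices in this order, K has dimension 1 with simplices:

  0-simplices (7): A, B, D, E, F, G, J
  1-simplices (9): AB, AD, AE, AF, AG, AJ, BE, DF, GJ

so the chain groups are C_0 ≅ Z^7, C_1 ≅ Z^9.

Boundary ∂_1: C_1 → C_0 maps an edge to its endpoints' difference, ∂[p,q] = q − p.
The resulting 7×9 matrix has rank 6, and its Smith normal form has invariant factors (1,1,1,1,1,1).

Computing H_k = (kernel of ∂_k) / (image of ∂_{k+1}):

  H_0: rank C_0 − rank ∂_1 = 7 − 6 = 1, and the invariant factors of ∂_1 are all 1, so H_0 = Z.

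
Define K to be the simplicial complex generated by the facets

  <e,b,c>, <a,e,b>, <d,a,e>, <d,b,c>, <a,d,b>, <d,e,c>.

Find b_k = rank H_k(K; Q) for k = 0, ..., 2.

b_0 = 1, b_1 = 0, b_2 = 1.

Order the vertices as a < b < c < d < e. Listing each simplex with vertices in this order, K has dimension 2 with simplices:

  0-simplices (5): a, b, c, d, e
  1-simplices (9): ab, ad, ae, bc, bd, be, cd, ce, de
  2-simplices (6): abd, abe, ade, bcd, bce, cde

so the chain groups are C_0 ≅ Z^5, C_1 ≅ Z^9, C_2 ≅ Z^6.

∂_1: C_1 → C_0 maps an edge to its endpoints' difference, ∂[p,q] = q − p.
The resulting 5×9 matrix has rank 4, and its Smith normal form has invariant factors (1,1,1,1).

The boundary map ∂_2: C_2 → C_1 acts by ∂[p,q,r] = [q,r] − [p,r] + [p,q]. For instance
  ∂bce = ce − be + bc,
  ∂cde = de − ce + cd.
The 9×6 boundary matrix has rank 5 and Smith normal form diag(1,1,1,1,1).

From H_k ≅ ker(∂_k) / im(∂_{k+1}) we obtain:

  H_0: rank C_0 − rank ∂_1 = 5 − 4 = 1, and the invariant factors of ∂_1 are all 1, so H_0 = Z.
  H_1: rank ker ∂_1 − rank ∂_2 = (9 − 4) − 5 = 0, and the invariant factors of ∂_2 are all 1, so H_1 = 0.
  H_2: rank ker ∂_2 − rank ∂_3 = (6 − 5) − 0 = 1, and there is no ∂_3, so H_2 = Z.

Hence the Betti numbers are b_0 = 1, b_1 = 0, b_2 = 1.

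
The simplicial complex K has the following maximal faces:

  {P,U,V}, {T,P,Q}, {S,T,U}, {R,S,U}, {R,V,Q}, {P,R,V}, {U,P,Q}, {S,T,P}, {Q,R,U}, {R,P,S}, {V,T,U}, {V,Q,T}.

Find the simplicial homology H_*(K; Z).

H_0 ≅ Z,  H_1 ≅ Z/2,  H_2 = 0.

We work with the vertex ordering P < Q < R < S < T < U < V. The simplices of K, each written with vertices in increasing order, are:

  0-simplices (7): P, Q, R, S, T, U, V
  1-simplices (18): PQ, PR, PS, PT, PU, PV, QR, QT, QU, QV, RS, RU, RV, ST, SU, TU, TV, UV
  2-simplices (12): PQT, PQU, PRS, PRV, PST, PUV, QRU, QRV, QTV, RSU, STU, TUV

Hence C_0 ≅ Z^7, C_1 ≅ Z^18, C_2 ≅ Z^12.

Boundary ∂_1: C_1 → C_0 maps an edge to its endpoints' difference, ∂[p,q] = q − p. For instance
  ∂QR = R − Q.
The resulting 7×18 matrix has rank 6, and its Smith normal form has invariant factors (1,1,1,1,1,1).

∂_2: C_2 → C_1 acts by ∂[p,q,r] = [q,r] − [p,r] + [p,q]. For instance
  ∂PRV = RV − PV + PR,
  ∂PRS = RS − PS + PR.
The resulting 18×12 matrix has rank 12, and its Smith normal form has invariant factors (1,1,1,1,1,1,1,1,1,1,1,2).

Computing H_k = (kernel of ∂_k) / (image of ∂_{k+1}):

  H_0: rank C_0 − rank ∂_1 = 7 − 6 = 1, and the invariant factors of ∂_1 are all 1, so H_0 ≅ Z.
  H_1: rank ker ∂_1 − rank ∂_2 = (18 − 6) − 12 = 0, and ∂_2 has invariant factor 2 > 1, so H_1 ≅ Z/2.
  H_2: rank ker ∂_2 − rank ∂_3 = (12 − 12) − 0 = 0, and there is no ∂_3, so H_2 ≅ 0.

As a check, the Euler characteristic is 7 − 18 + 12 = 1, which agrees with 1 − 0 + 0 = 1.
(K is a triangulation of the real projective plane RP^2.)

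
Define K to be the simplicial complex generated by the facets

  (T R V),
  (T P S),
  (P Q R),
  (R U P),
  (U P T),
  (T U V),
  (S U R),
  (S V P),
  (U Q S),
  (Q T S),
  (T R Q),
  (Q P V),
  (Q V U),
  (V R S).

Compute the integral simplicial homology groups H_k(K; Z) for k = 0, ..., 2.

H_0 = Z,  H_1 = Z^2,  H_2 = Z.

Take the total order P < Q < R < S < T < U < V on the vertex set. Then K (dimension 2) consists of the simplices:

  0-simplices (7): P, Q, R, S, T, U, V
  1-simplices (21): PQ, PR, PS, PT, PU, PV, QR, QS, QT, QU, QV, RS, RT, RU, RV, ST, SU, SV, TU, TV, UV
  2-simplices (14): PQR, PQV, PRU, PST, PSV, PTU, QRT, QST, QSU, QUV, RSU, RSV, RTV, TUV

so the chain groups are C_0 ≅ Z^7, C_1 ≅ Z^21, C_2 ≅ Z^14.

Boundary ∂_1: C_1 → C_0 sends each edge [p,q] (with p < q) to q − p. For instance
  ∂PU = U − P.
The 7×21 boundary matrix has rank 6 and Smith normal form diag(1,1,1,1,1,1).

∂_2: C_2 → C_1 sends each 2-simplex [p,q,r] to [q,r] − [p,r] + [p,q]. For instance
  ∂PST = ST − PT + PS,
  ∂QUV = UV − QV + QU.
As a 21×14 matrix over Z this has rank 13, with invariant factors (1,1,1,1,1,1,1,1,1,1,1,1,1).

Reading off H_k = ker ∂_k / im ∂_{k+1}:

  H_0: rank C_0 − rank ∂_1 = 7 − 6 = 1, and the invariant factors of ∂_1 are all 1, so H_0 = Z.
  H_1: rank ker ∂_1 − rank ∂_2 = (21 − 6) − 13 = 2, and the invariant factors of ∂_2 are all 1, so H_1 = Z^2.
  H_2: rank ker ∂_2 − rank ∂_3 = (14 − 13) − 0 = 1, and there is no ∂_3, so H_2 = Z.

As a check, the Euler characteristic is 7 − 21 + 14 = 0, which agrees with 1 − 2 + 1 = 0.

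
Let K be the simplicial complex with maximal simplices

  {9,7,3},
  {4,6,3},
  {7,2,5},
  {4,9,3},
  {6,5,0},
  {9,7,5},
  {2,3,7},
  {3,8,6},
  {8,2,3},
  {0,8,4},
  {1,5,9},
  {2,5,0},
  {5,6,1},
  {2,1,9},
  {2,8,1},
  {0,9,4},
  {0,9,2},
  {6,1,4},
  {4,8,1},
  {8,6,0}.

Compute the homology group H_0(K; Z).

Order the vertices as 0 < 1 < 2 < 3 < 4 < 5 < 6 < 7 < 8 < 9. Listing each simplex with vertices in this order, K has dimension 2 with simplices:

  0-simplices (10): [0], [1], [2], [3], [4], [5], [6], [7], [8], [9]
  1-simplices (30): (30 of them)
  2-simplices (20): (20 of them)

so the chain groups are C_0 ≅ Z^10, C_1 ≅ Z^30, C_2 ≅ Z^20.

∂_1: C_1 → C_0 sends each edge [p,q] (with p < q) to q − p. For instance
  ∂[0,4] = [4] − [0].
The resulting 10×30 matrix has rank 9, and its Smith normal form has invariant factors (1,1,1,1,1,1,1,1,1).

The boundary map ∂_2: C_2 → C_1 maps a triangle to the signed sum of its edges. For instance
  ∂[3,6,8] = [6,8] − [3,8] + [3,6],
  ∂[0,2,5] = [2,5] − [0,5] + [0,2].
The 30×20 boundary matrix has rank 20 and Smith normal form diag(1,1,1,1,1,1,1,1,1,1,1,1,1,1,1,1,1,1,1,2).

Now H_k = ker ∂_k / im ∂_{k+1}, so:

  H_0: rank C_0 − rank ∂_1 = 10 − 9 = 1, and the invariant factors of ∂_1 are all 1, so H_0 ≅ Z.

H_0 ≅ Z.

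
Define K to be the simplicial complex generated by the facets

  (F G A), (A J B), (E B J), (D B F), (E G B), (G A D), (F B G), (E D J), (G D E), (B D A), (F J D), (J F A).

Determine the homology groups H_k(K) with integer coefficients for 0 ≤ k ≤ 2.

K has 7 vertices, 18 edges, 12 triangles.
rank ∂_0 = 0, rank ∂_1 = 6 ⇒ b_0 = 7 − 0 − 6 = 1; all invariant factors of ∂_1 are 1 so no torsion. So H_0 = Z.
rank ∂_1 = 6, rank ∂_2 = 12 ⇒ b_1 = 18 − 6 − 12 = 0; ∂_2 has invariant factor(s) [2] giving torsion. So H_1 = Z/2.
rank ∂_2 = 12, rank ∂_3 = 0 ⇒ b_2 = 12 − 12 − 0 = 0. So H_2 = 0.

H_0 = Z,  H_1 = Z/2,  H_2 = 0.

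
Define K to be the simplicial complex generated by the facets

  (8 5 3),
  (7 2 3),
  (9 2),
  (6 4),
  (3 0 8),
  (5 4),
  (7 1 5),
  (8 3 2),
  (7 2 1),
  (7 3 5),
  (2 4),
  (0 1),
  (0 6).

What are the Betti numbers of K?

We work with the vertex ordering 0 < 1 < 2 < 3 < 4 < 5 < 6 < 7 < 8 < 9. The simplices of K, each written with vertices in increasing order, are:

  0-simplices (10): [0], [1], [2], [3], [4], [5], [6], [7], [8], [9]
  1-simplices (19): [0,1], [0,3], [0,6], [0,8], [1,2], [1,5], [1,7], [2,3], [2,4], [2,7], [2,8], [2,9], [3,5], [3,7], [3,8], [4,5], [4,6], [5,7], [5,8]
  2-simplices (7): [0,3,8], [1,2,7], [1,5,7], [2,3,7], [2,3,8], [3,5,7], [3,5,8]

giving chain groups C_0 ≅ Z^10, C_1 ≅ Z^19, C_2 ≅ Z^7.

Boundary ∂_1: C_1 → C_0 maps an edge to its endpoints' difference, ∂[p,q] = q − p. For instance
  ∂[2,4] = [4] − [2].
The 10×19 boundary matrix has rank 9 and Smith normal form diag(1,1,1,1,1,1,1,1,1).

Boundary ∂_2: C_2 → C_1 acts by ∂[p,q,r] = [q,r] − [p,r] + [p,q]. For instance
  ∂[0,3,8] = [3,8] − [0,8] + [0,3],
  ∂[2,3,8] = [3,8] − [2,8] + [2,3].
This gives a 19×7 integer matrix of rank 7; reducing to Smith normal form yields diagonal entries (1,1,1,1,1,1,1).

From H_k ≅ ker(∂_k) / im(∂_{k+1}) we obtain:

  H_0: rank C_0 − rank ∂_1 = 10 − 9 = 1, and the invariant factors of ∂_1 are all 1, so H_0 = Z.
  H_1: rank ker ∂_1 − rank ∂_2 = (19 − 9) − 7 = 3, and the invariant factors of ∂_2 are all 1, so H_1 = Z^3.
  H_2: rank ker ∂_2 − rank ∂_3 = (7 − 7) − 0 = 0, and there is no ∂_3, so H_2 = 0.

As a check, the Euler characteristic is 10 − 19 + 7 = -2, which agrees with 1 − 3 + 0 = -2.

Hence the Betti numbers are b_0 = 1, b_1 = 3, b_2 = 0.

b_0 = 1, b_1 = 3, b_2 = 0.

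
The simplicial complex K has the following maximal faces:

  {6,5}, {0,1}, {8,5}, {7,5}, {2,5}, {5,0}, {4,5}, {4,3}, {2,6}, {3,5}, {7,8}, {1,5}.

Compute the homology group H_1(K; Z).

H_1 = Z^4.

K has 9 vertices, 12 edges.
rank ∂_1 = 8, rank ∂_2 = 0 ⇒ b_1 = 12 − 8 − 0 = 4. So H_1 = Z^4.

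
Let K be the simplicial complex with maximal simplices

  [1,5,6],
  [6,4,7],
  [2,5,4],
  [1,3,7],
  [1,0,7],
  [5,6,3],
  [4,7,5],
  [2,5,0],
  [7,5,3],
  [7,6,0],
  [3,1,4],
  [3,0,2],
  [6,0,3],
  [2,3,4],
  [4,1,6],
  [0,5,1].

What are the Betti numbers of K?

Fix the vertex order 0 < 1 < 2 < 3 < 4 < 5 < 6 < 7 and write every simplex with vertices in increasing order. Then dim K = 2 and the simplices of K are:

  0-simplices (8): [0], [1], [2], [3], [4], [5], [6], [7]
  1-simplices (24): (24 of them)
  2-simplices (16): [0,1,5], [0,1,7], [0,2,3], [0,2,5], [0,3,6], [0,6,7], [1,3,4], [1,3,7], [1,4,6], [1,5,6], [2,3,4], [2,4,5], [3,5,6], [3,5,7], [4,5,7], [4,6,7]

so the chain groups are C_0 ≅ Z^8, C_1 ≅ Z^24, C_2 ≅ Z^16.

∂_1: C_1 → C_0 sends each edge [p,q] (with p < q) to q − p.
The resulting 8×24 matrix has rank 7, and its Smith normal form has invariant factors (1,1,1,1,1,1,1).

∂_2: C_2 → C_1 maps a triangle to the signed sum of its edges. For instance
  ∂[0,3,6] = [3,6] − [0,6] + [0,3],
  ∂[2,3,4] = [3,4] − [2,4] + [2,3].
This gives a 24×16 integer matrix of rank 15; reducing to Smith normal form yields diagonal entries (1,1,1,1,1,1,1,1,1,1,1,1,1,1,1).

Now H_k = ker ∂_k / im ∂_{k+1}, so:

  H_0: rank C_0 − rank ∂_1 = 8 − 7 = 1, and the invariant factors of ∂_1 are all 1, so H_0 ≅ Z.
  H_1: rank ker ∂_1 − rank ∂_2 = (24 − 7) − 15 = 2, and the invariant factors of ∂_2 are all 1, so H_1 ≅ Z^2.
  H_2: rank ker ∂_2 − rank ∂_3 = (16 − 15) − 0 = 1, and there is no ∂_3, so H_2 ≅ Z.

(K is a triangulation of the torus T^2.)

Hence the Betti numbers are b_0 = 1, b_1 = 2, b_2 = 1.

b_0 = 1, b_1 = 2, b_2 = 1.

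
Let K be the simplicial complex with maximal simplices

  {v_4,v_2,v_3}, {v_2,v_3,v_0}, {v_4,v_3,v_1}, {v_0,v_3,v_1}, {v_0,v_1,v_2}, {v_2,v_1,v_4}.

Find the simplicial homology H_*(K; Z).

We work with the vertex ordering v_0 < v_1 < v_2 < v_3 < v_4. The simplices of K, each written with vertices in increasing order, are:

  0-simplices (5): [v_0], [v_1], [v_2], [v_3], [v_4]
  1-simplices (9): [v_0,v_1], [v_0,v_2], [v_0,v_3], [v_1,v_2], [v_1,v_3], [v_1,v_4], [v_2,v_3], [v_2,v_4], [v_3,v_4]
  2-simplices (6): [v_0,v_1,v_2], [v_0,v_1,v_3], [v_0,v_2,v_3], [v_1,v_2,v_4], [v_1,v_3,v_4], [v_2,v_3,v_4]

giving chain groups C_0 ≅ Z^5, C_1 ≅ Z^9, C_2 ≅ Z^6.

The boundary map ∂_1: C_1 → C_0 maps an edge to its endpoints' difference, ∂[p,q] = q − p. For instance
  ∂[v_0,v_2] = [v_2] − [v_0].
As a 5×9 matrix over Z this has rank 4, with invariant factors (1,1,1,1).

Boundary ∂_2: C_2 → C_1 maps a triangle to the signed sum of its edges. For instance
  ∂[v_0,v_1,v_3] = [v_1,v_3] − [v_0,v_3] + [v_0,v_1],
  ∂[v_1,v_2,v_4] = [v_2,v_4] − [v_1,v_4] + [v_1,v_2].
This gives a 9×6 integer matrix of rank 5; reducing to Smith normal form yields diagonal entries (1,1,1,1,1).

Computing H_k = (kernel of ∂_k) / (image of ∂_{k+1}):

  H_0: rank C_0 − rank ∂_1 = 5 − 4 = 1, and the invariant factors of ∂_1 are all 1, so H_0 ≅ Z.
  H_1: rank ker ∂_1 − rank ∂_2 = (9 − 4) − 5 = 0, and the invariant factors of ∂_2 are all 1, so H_1 ≅ 0.
  H_2: rank ker ∂_2 − rank ∂_3 = (6 − 5) − 0 = 1, and there is no ∂_3, so H_2 ≅ Z.

H_0 ≅ Z,  H_1 = 0,  H_2 ≅ Z.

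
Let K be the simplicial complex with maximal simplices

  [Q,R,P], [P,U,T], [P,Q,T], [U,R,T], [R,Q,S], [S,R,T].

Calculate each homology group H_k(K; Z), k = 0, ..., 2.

H_0 ≅ Z,  H_1 ≅ Z,  H_2 = 0.

Order the vertices as P < Q < R < S < T < U. Listing each simplex with vertices in this order, K has dimension 2 with simplices:

  0-simplices (6): P, Q, R, S, T, U
  1-simplices (12): PQ, PR, PT, PU, QR, QS, QT, RS, RT, RU, ST, TU
  2-simplices (6): PQR, PQT, PTU, QRS, RST, RTU

giving chain groups C_0 ≅ Z^6, C_1 ≅ Z^12, C_2 ≅ Z^6.

∂_1: C_1 → C_0 is given by ∂[p,q] = [q] − [p]. For instance
  ∂QT = T − Q.
As a 6×12 matrix over Z this has rank 5, with invariant factors (1,1,1,1,1).

The boundary map ∂_2: C_2 → C_1 acts by ∂[p,q,r] = [q,r] − [p,r] + [p,q]. For instance
  ∂PQT = QT − PT + PQ,
  ∂QRS = RS − QS + QR.
This gives a 12×6 integer matrix of rank 6; reducing to Smith normal form yields diagonal entries (1,1,1,1,1,1).

From H_k ≅ ker(∂_k) / im(∂_{k+1}) we obtain:

  H_0: rank C_0 − rank ∂_1 = 6 − 5 = 1, and the invariant factors of ∂_1 are all 1, so H_0 ≅ Z.
  H_1: rank ker ∂_1 − rank ∂_2 = (12 − 5) − 6 = 1, and the invariant factors of ∂_2 are all 1, so H_1 ≅ Z.
  H_2: rank ker ∂_2 − rank ∂_3 = (6 − 6) − 0 = 0, and there is no ∂_3, so H_2 ≅ 0.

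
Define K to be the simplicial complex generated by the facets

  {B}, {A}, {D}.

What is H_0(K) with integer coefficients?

H_0 ≅ Z^3.

Fix the vertex order A < B < D and write every simplex with vertices in increasing order. Then dim K = 0 and the simplices of K are:

  0-simplices (3): A, B, D

giving chain groups C_0 ≅ Z^3.

Now H_k = ker ∂_k / im ∂_{k+1}, so:

  H_0: rank C_0 − rank ∂_1 = 3 − 0 = 3, and there is no ∂_1, so H_0 = Z^3.

(K is a triangulation of a set of 3 points.)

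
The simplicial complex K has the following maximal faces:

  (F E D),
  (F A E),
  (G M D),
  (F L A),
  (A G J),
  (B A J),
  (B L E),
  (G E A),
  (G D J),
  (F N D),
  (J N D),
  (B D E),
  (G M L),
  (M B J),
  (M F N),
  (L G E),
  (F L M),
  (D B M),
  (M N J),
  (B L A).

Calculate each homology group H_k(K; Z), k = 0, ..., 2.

Fix the vertex order A < B < D < E < F < G < J < L < M < N and write every simplex with vertices in increasing order. Then dim K = 2 and the simplices of K are:

  0-simplices (10): A, B, D, E, F, G, J, L, M, N
  1-simplices (30): AB, AE, AF, AG, AJ, AL, BD, BE, BJ, BL, BM, DE, DF, DG, DJ, DM, DN, EF, EG, EL, FL, FM, FN, GJ, GL, GM, JM, JN, LM, MN
  2-simplices (20): ABJ, ABL, AEF, AEG, AFL, AGJ, BDE, BDM, BEL, BJM, DEF, DFN, DGJ, DGM, DJN, EGL, FLM, FMN, GLM, JMN

so the chain groups are C_0 ≅ Z^10, C_1 ≅ Z^30, C_2 ≅ Z^20.

∂_1: C_1 → C_0 is given by ∂[p,q] = [q] − [p].
This gives a 10×30 integer matrix of rank 9; reducing to Smith normal form yields diagonal entries (1,1,1,1,1,1,1,1,1).

∂_2: C_2 → C_1 maps a triangle to the signed sum of its edges. For instance
  ∂GLM = LM − GM + GL,
  ∂DJN = JN − DN + DJ.
This gives a 30×20 integer matrix of rank 20; reducing to Smith normal form yields diagonal entries (1,1,1,1,1,1,1,1,1,1,1,1,1,1,1,1,1,1,1,2).

From H_k ≅ ker(∂_k) / im(∂_{k+1}) we obtain:

  H_0: rank C_0 − rank ∂_1 = 10 − 9 = 1, and the invariant factors of ∂_1 are all 1, so H_0 = Z.
  H_1: rank ker ∂_1 − rank ∂_2 = (30 − 9) − 20 = 1, and ∂_2 has invariant factor 2 > 1, so H_1 = Z ⊕ Z_2.
  H_2: rank ker ∂_2 − rank ∂_3 = (20 − 20) − 0 = 0, and there is no ∂_3, so H_2 = 0.

As a check, the Euler characteristic is 10 − 30 + 20 = 0, which agrees with 1 − 1 + 0 = 0.

H_0 = Z,  H_1 = Z ⊕ Z_2,  H_2 = 0.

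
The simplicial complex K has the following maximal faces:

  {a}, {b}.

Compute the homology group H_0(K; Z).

Fix the vertex order a < b and write every simplex with vertices in increasing order. Then dim K = 0 and the simplices of K are:

  0-simplices (2): a, b

giving chain groups C_0 ≅ Z^2.

Now H_k = ker ∂_k / im ∂_{k+1}, so:

  H_0: rank C_0 − rank ∂_1 = 2 − 0 = 2, and there is no ∂_1, so H_0 = Z^2.

H_0 ≅ Z^2.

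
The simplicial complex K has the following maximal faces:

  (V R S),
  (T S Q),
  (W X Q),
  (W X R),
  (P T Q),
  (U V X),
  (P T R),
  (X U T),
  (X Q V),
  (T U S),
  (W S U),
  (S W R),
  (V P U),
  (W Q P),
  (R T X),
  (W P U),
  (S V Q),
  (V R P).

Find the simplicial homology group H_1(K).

Fix the vertex order P < Q < R < S < T < U < V < W < X and write every simplex with vertices in increasing order. Then dim K = 2 and the simplices of K are:

  0-simplices (9): P, Q, R, S, T, U, V, W, X
  1-simplices (27): PQ, PR, PT, PU, PV, PW, QS, QT, QV, QW, QX, RS, RT, RV, RW, RX, ST, SU, SV, SW, TU, TX, UV, UW, UX, VX, WX
  2-simplices (18): PQT, PQW, PRT, PRV, PUV, PUW, QST, QSV, QVX, QWX, RSV, RSW, RTX, RWX, STU, SUW, TUX, UVX

so the chain groups are C_0 ≅ Z^9, C_1 ≅ Z^27, C_2 ≅ Z^18.

Boundary ∂_1: C_1 → C_0 is given by ∂[p,q] = [q] − [p]. For instance
  ∂UX = X − U.
The resulting 9×27 matrix has rank 8, and its Smith normal form has invariant factors (1,1,1,1,1,1,1,1).

Boundary ∂_2: C_2 → C_1 acts by ∂[p,q,r] = [q,r] − [p,r] + [p,q]. For instance
  ∂PRT = RT − PT + PR,
  ∂STU = TU − SU + ST.
The resulting 27×18 matrix has rank 17, and its Smith normal form has invariant factors (1,1,1,1,1,1,1,1,1,1,1,1,1,1,1,1,1).

Now H_k = ker ∂_k / im ∂_{k+1}, so:

  H_1: rank ker ∂_1 − rank ∂_2 = (27 − 8) − 17 = 2, and the invariant factors of ∂_2 are all 1, so H_1 ≅ Z^2.

H_1 ≅ Z^2.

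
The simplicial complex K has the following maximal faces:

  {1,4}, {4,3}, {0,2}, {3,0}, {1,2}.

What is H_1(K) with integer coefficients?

H_1 = Z.

Take the total order 0 < 1 < 2 < 3 < 4 on the vertex set. Then K (dimension 1) consists of the simplices:

  0-simplices (5): [0], [1], [2], [3], [4]
  1-simplices (5): [0,2], [0,3], [1,2], [1,4], [3,4]

Hence C_0 ≅ Z^5, C_1 ≅ Z^5.

Boundary ∂_1: C_1 → C_0 sends each edge [p,q] (with p < q) to q − p.
The 5×5 boundary matrix has rank 4 and Smith normal form diag(1,1,1,1).

Reading off H_k = ker ∂_k / im ∂_{k+1}:

  H_1: rank ker ∂_1 − rank ∂_2 = (5 − 4) − 0 = 1, and there is no ∂_2, so H_1 ≅ Z.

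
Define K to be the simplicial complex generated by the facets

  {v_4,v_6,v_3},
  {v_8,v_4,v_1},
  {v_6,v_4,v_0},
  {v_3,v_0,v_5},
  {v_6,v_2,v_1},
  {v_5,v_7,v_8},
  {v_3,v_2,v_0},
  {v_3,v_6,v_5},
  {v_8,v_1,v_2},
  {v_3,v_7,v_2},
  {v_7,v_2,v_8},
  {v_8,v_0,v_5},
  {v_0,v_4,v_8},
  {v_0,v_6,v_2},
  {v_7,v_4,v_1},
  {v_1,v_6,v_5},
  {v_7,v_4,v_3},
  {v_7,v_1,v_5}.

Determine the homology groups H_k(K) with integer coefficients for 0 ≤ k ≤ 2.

H_0 = Z,  H_1 = Z ⊕ Z/2Z,  H_2 = 0.

Order the vertices as v_0 < v_1 < v_2 < v_3 < v_4 < v_5 < v_6 < v_7 < v_8. Listing each simplex with vertices in this order, K has dimension 2 with simplices:

  0-simplices (9): [v_0], [v_1], [v_2], [v_3], [v_4], [v_5], [v_6], [v_7], [v_8]
  1-simplices (27): (27 of them)
  2-simplices (18): (18 of them)

Hence C_0 ≅ Z^9, C_1 ≅ Z^27, C_2 ≅ Z^18.

∂_1: C_1 → C_0 is given by ∂[p,q] = [q] − [p]. For instance
  ∂[v_5,v_6] = [v_6] − [v_5].
As a 9×27 matrix over Z this has rank 8, with invariant factors (1,1,1,1,1,1,1,1).

The boundary map ∂_2: C_2 → C_1 maps a triangle to the signed sum of its edges. For instance
  ∂[v_1,v_4,v_8] = [v_4,v_8] − [v_1,v_8] + [v_1,v_4],
  ∂[v_5,v_7,v_8] = [v_7,v_8] − [v_5,v_8] + [v_5,v_7].
As a 27×18 matrix over Z this has rank 18, with invariant factors (1,1,1,1,1,1,1,1,1,1,1,1,1,1,1,1,1,2).

Computing H_k = (kernel of ∂_k) / (image of ∂_{k+1}):

  H_0: rank C_0 − rank ∂_1 = 9 − 8 = 1, and the invariant factors of ∂_1 are all 1, so H_0 ≅ Z.
  H_1: rank ker ∂_1 − rank ∂_2 = (27 − 8) − 18 = 1, and ∂_2 has invariant factor 2 > 1, so H_1 ≅ Z ⊕ Z/2Z.
  H_2: rank ker ∂_2 − rank ∂_3 = (18 − 18) − 0 = 0, and there is no ∂_3, so H_2 ≅ 0.

(K is a triangulation of the Klein bottle.)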